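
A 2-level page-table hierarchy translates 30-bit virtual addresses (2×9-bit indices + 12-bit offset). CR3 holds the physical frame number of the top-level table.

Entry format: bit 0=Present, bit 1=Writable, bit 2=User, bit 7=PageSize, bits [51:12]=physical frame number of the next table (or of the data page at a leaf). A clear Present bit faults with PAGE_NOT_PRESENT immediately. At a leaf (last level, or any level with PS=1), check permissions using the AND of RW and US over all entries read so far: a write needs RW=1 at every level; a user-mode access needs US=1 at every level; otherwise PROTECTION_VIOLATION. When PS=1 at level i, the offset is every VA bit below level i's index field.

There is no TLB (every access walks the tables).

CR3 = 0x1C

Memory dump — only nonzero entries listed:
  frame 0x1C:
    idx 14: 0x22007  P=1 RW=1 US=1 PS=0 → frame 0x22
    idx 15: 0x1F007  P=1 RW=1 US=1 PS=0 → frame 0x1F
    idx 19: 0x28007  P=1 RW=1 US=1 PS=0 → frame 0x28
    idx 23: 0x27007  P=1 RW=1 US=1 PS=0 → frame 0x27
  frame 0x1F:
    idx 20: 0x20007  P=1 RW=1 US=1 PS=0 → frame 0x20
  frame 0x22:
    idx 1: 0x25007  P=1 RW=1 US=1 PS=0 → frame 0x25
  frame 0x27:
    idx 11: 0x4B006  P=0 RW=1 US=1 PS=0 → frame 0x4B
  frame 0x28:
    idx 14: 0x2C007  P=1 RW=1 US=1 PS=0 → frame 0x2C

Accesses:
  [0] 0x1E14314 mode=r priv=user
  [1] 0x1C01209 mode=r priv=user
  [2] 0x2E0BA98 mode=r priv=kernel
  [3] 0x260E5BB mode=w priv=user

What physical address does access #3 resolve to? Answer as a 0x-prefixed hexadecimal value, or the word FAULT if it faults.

Per-access translation:
#0 VA=0x1E14314 (r,user):
  L0: frame=0x1C idx=15 entry=0x1F007 [P=1 RW=1 US=1 PS=0]
  L1: frame=0x1F idx=20 entry=0x20007 [P=1 RW=1 US=1 PS=0]
  ⇒ phys 0x20314  [2 reads]
#1 VA=0x1C01209 (r,user):
  L0: frame=0x1C idx=14 entry=0x22007 [P=1 RW=1 US=1 PS=0]
  L1: frame=0x22 idx=1 entry=0x25007 [P=1 RW=1 US=1 PS=0]
  ⇒ phys 0x25209  [2 reads]
#2 VA=0x2E0BA98 (r,kernel):
  L0: frame=0x1C idx=23 entry=0x27007 [P=1 RW=1 US=1 PS=0]
  L1: frame=0x27 idx=11 entry=0x4B006 [P=0 RW=1 US=1 PS=0]
  ✗ PAGE_NOT_PRESENT  [2 reads]
#3 VA=0x260E5BB (w,user):
  L0: frame=0x1C idx=19 entry=0x28007 [P=1 RW=1 US=1 PS=0]
  L1: frame=0x28 idx=14 entry=0x2C007 [P=1 RW=1 US=1 PS=0]
  ⇒ phys 0x2C5BB  [2 reads]

Access #3 PA: 0x2C5BB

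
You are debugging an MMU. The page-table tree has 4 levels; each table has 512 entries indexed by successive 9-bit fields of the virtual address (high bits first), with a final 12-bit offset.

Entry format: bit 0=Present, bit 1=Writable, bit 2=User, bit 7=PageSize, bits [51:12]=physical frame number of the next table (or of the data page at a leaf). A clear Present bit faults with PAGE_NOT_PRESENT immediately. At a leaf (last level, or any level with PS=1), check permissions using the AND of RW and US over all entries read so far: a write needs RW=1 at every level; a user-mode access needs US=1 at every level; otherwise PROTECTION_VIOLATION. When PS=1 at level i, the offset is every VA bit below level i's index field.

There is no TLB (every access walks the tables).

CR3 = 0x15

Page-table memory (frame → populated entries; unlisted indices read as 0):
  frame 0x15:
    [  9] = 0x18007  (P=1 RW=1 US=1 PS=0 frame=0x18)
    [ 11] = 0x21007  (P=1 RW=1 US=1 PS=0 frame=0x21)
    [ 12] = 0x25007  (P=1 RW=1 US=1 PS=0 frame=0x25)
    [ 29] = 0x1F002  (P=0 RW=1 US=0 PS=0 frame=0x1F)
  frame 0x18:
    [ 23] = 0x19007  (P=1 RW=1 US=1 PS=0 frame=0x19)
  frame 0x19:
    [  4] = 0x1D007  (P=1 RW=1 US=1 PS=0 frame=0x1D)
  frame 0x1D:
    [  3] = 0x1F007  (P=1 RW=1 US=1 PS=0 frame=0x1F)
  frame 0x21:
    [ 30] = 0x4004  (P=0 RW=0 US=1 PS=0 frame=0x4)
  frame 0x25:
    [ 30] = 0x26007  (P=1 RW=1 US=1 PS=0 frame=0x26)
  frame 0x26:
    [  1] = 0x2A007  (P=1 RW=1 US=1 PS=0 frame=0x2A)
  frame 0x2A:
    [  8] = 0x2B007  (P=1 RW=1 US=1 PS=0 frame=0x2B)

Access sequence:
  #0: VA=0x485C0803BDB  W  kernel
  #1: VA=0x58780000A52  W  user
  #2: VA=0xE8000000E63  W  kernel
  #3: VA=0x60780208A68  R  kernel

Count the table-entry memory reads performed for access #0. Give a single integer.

Trace:
#0 VA=0x485C0803BDB (w,kernel):
  L0 @0x15[9] → 0x18007  P=1,RW=1,US=1,PS=0
  L1 @0x18[23] → 0x19007  P=1,RW=1,US=1,PS=0
  L2 @0x19[4] → 0x1D007  P=1,RW=1,US=1,PS=0
  L3 @0x1D[3] → 0x1F007  P=1,RW=1,US=1,PS=0
  → PA=0x1FBDB  (4 entries read)
#1 VA=0x58780000A52 (w,user):
  L0 @0x15[11] → 0x21007  P=1,RW=1,US=1,PS=0
  L1 @0x21[30] → 0x4004  P=0,RW=0,US=1,PS=0
  ⇒ fault: PAGE_NOT_PRESENT  — 2 lookups
#2 VA=0xE8000000E63 (w,kernel):
  L0 @0x15[29] → 0x1F002  P=0,RW=1,US=0,PS=0
  ⇒ fault: PAGE_NOT_PRESENT  — 1 lookups
#3 VA=0x60780208A68 (r,kernel):
  L0 @0x15[12] → 0x25007  P=1,RW=1,US=1,PS=0
  L1 @0x25[30] → 0x26007  P=1,RW=1,US=1,PS=0
  L2 @0x26[1] → 0x2A007  P=1,RW=1,US=1,PS=0
  L3 @0x2A[8] → 0x2B007  P=1,RW=1,US=1,PS=0
  → PA=0x2BA68  (4 entries read)

Entries read for #0: 4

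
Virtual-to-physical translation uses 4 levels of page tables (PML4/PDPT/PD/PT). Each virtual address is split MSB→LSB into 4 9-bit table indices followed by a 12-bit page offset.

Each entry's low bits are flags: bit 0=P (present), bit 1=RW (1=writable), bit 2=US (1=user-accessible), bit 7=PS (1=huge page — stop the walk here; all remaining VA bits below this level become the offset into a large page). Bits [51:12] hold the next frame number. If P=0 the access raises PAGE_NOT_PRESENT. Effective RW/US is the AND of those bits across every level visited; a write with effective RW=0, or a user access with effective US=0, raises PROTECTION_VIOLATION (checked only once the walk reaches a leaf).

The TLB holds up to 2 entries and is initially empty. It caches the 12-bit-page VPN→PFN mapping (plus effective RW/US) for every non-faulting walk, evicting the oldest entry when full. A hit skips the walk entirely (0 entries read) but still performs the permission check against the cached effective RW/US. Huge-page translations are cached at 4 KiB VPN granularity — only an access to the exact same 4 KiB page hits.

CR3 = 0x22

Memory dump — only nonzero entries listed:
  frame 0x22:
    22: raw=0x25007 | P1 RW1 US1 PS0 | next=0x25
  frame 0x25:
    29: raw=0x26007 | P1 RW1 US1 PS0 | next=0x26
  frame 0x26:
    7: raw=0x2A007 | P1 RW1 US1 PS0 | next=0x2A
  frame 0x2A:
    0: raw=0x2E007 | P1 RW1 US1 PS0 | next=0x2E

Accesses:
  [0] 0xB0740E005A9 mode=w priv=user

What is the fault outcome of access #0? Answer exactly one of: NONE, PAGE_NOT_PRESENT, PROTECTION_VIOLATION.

Per-access translation:
#0 VA=0xB0740E005A9 (w,user):
  L0 @0x22[22] → 0x25007  P=1,RW=1,US=1,PS=0
  L1 @0x25[29] → 0x26007  P=1,RW=1,US=1,PS=0
  L2 @0x26[7] → 0x2A007  P=1,RW=1,US=1,PS=0
  L3 @0x2A[0] → 0x2E007  P=1,RW=1,US=1,PS=0
  ⇒ phys 0x2E5A9  [4 reads]

Access #0 fault: NONE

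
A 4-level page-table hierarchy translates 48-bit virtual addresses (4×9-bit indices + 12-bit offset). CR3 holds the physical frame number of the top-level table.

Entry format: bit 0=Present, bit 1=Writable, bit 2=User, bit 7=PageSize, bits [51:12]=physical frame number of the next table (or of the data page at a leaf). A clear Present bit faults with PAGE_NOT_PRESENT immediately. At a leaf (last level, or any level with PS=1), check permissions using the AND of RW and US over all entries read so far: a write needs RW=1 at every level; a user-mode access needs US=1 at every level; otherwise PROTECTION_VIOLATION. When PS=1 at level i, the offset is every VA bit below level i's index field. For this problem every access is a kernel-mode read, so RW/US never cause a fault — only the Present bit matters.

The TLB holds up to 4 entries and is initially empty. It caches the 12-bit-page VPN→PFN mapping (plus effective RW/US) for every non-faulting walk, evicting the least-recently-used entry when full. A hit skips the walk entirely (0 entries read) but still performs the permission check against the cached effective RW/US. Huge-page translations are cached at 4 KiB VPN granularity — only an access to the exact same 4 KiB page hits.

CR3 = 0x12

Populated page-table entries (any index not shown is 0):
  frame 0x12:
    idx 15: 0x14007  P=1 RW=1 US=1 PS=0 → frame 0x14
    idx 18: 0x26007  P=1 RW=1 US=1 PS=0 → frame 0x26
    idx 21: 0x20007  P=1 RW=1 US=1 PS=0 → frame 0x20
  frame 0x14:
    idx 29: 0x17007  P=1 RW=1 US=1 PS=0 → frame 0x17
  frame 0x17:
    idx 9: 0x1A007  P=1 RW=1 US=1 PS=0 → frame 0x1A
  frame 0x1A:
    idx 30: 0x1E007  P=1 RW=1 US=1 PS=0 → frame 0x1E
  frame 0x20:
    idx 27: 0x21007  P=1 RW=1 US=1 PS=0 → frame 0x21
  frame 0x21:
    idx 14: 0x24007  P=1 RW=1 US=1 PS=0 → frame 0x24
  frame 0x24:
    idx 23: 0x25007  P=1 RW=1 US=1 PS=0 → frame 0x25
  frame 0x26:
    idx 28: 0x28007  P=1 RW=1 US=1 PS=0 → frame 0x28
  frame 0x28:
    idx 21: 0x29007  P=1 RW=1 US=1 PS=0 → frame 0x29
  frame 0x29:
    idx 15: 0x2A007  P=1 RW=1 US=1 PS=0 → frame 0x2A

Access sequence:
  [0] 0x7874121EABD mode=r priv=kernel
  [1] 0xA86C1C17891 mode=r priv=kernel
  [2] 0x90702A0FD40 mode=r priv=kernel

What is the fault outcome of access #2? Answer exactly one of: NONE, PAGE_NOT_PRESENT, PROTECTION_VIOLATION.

Per-access translation:
#0 VA=0x7874121EABD (r,kernel):
  L0 @0x12[15] → 0x14007  P=1,RW=1,US=1,PS=0
  L1 @0x14[29] → 0x17007  P=1,RW=1,US=1,PS=0
  L2 @0x17[9] → 0x1A007  P=1,RW=1,US=1,PS=0
  L3 @0x1A[30] → 0x1E007  P=1,RW=1,US=1,PS=0
  ⇒ phys 0x1EABD  [4 reads]
#1 VA=0xA86C1C17891 (r,kernel):
  L0 @0x12[21] → 0x20007  P=1,RW=1,US=1,PS=0
  L1 @0x20[27] → 0x21007  P=1,RW=1,US=1,PS=0
  L2 @0x21[14] → 0x24007  P=1,RW=1,US=1,PS=0
  L3 @0x24[23] → 0x25007  P=1,RW=1,US=1,PS=0
  ⇒ phys 0x25891  [4 reads]
#2 VA=0x90702A0FD40 (r,kernel):
  L0 @0x12[18] → 0x26007  P=1,RW=1,US=1,PS=0
  L1 @0x26[28] → 0x28007  P=1,RW=1,US=1,PS=0
  L2 @0x28[21] → 0x29007  P=1,RW=1,US=1,PS=0
  L3 @0x29[15] → 0x2A007  P=1,RW=1,US=1,PS=0
  ⇒ phys 0x2AD40  [4 reads]

Access #2 fault: NONE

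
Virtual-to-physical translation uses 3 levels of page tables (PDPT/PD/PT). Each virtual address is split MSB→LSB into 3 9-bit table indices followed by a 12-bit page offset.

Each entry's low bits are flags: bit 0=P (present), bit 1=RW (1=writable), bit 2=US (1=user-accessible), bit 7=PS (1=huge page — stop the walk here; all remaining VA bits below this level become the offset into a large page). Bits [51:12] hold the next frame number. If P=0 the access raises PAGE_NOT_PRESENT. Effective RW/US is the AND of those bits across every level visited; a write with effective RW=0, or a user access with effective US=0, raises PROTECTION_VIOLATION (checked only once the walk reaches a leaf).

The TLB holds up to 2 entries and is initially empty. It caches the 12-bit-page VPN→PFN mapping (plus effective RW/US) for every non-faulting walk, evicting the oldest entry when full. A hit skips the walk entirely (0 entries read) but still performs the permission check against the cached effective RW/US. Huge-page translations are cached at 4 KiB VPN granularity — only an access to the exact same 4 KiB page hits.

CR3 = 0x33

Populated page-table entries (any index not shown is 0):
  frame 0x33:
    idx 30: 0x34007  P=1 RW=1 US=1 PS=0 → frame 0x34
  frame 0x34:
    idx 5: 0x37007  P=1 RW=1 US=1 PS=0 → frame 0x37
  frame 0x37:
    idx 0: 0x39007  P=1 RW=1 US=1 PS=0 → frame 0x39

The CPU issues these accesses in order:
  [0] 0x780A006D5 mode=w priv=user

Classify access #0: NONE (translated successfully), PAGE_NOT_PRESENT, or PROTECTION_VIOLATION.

Walk each access:
#0 VA=0x780A006D5 (w,user):
  [0] read 0x33 idx=30: raw=0x34007 flags P=1 W=1 U=1 S=0
  [1] read 0x34 idx=5: raw=0x37007 flags P=1 W=1 U=1 S=0
  [2] read 0x37 idx=0: raw=0x39007 flags P=1 W=1 U=1 S=0
  ⇒ phys 0x396D5  [3 reads]

Access #0 fault: NONE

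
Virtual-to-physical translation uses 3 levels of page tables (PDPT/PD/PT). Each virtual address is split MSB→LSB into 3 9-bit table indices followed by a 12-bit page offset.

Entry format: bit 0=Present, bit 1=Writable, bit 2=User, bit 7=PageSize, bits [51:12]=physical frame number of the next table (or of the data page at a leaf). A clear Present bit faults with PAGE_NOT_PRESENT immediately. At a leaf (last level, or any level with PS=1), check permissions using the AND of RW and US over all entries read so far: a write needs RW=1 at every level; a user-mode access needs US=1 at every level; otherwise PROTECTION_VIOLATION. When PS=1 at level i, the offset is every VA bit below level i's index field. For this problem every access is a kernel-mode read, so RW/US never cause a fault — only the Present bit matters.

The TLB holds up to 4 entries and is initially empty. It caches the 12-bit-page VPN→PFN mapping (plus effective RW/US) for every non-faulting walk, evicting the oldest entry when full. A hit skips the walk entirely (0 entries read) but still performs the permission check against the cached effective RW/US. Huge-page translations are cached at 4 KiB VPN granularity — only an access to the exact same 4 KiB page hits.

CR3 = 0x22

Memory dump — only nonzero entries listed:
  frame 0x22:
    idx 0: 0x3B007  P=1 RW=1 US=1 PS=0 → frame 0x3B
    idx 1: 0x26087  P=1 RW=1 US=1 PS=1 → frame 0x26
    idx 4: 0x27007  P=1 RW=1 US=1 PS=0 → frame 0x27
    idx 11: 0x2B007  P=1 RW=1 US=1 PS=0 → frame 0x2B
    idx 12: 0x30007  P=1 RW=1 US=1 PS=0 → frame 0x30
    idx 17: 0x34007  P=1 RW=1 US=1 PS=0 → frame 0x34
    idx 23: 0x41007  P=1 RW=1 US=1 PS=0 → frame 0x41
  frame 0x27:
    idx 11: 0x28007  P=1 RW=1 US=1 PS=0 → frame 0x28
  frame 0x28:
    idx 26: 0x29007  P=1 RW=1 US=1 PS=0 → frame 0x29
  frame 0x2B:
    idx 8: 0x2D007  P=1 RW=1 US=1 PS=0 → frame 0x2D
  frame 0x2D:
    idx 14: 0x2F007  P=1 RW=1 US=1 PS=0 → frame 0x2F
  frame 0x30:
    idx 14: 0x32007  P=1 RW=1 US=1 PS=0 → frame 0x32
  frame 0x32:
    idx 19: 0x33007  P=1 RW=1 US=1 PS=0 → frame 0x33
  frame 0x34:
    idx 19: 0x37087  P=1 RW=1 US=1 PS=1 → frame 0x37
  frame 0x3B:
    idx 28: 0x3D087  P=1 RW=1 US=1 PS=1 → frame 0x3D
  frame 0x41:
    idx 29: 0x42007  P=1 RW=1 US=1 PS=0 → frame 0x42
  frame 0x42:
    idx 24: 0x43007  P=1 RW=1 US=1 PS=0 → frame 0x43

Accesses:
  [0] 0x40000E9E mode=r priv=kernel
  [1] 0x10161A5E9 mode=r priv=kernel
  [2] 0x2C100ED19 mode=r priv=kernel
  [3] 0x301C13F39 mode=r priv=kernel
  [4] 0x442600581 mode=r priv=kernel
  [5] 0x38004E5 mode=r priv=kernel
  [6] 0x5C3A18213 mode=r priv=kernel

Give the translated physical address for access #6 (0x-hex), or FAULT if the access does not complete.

Trace:
#0 VA=0x40000E9E (r,kernel):
  L0: frame=0x22 idx=1 entry=0x26087 [P=1 RW=1 US=1 PS=1]
  ⇒ phys 0x26E9E (huge @L0)  [1 reads]
#1 VA=0x10161A5E9 (r,kernel):
  L0: frame=0x22 idx=4 entry=0x27007 [P=1 RW=1 US=1 PS=0]
  L1: frame=0x27 idx=11 entry=0x28007 [P=1 RW=1 US=1 PS=0]
  L2: frame=0x28 idx=26 entry=0x29007 [P=1 RW=1 US=1 PS=0]
  ⇒ phys 0x295E9  [3 reads]
#2 VA=0x2C100ED19 (r,kernel):
  L0: frame=0x22 idx=11 entry=0x2B007 [P=1 RW=1 US=1 PS=0]
  L1: frame=0x2B idx=8 entry=0x2D007 [P=1 RW=1 US=1 PS=0]
  L2: frame=0x2D idx=14 entry=0x2F007 [P=1 RW=1 US=1 PS=0]
  ⇒ phys 0x2FD19  [3 reads]
#3 VA=0x301C13F39 (r,kernel):
  L0: frame=0x22 idx=12 entry=0x30007 [P=1 RW=1 US=1 PS=0]
  L1: frame=0x30 idx=14 entry=0x32007 [P=1 RW=1 US=1 PS=0]
  L2: frame=0x32 idx=19 entry=0x33007 [P=1 RW=1 US=1 PS=0]
  ⇒ phys 0x33F39  [3 reads]
#4 VA=0x442600581 (r,kernel):
  L0: frame=0x22 idx=17 entry=0x34007 [P=1 RW=1 US=1 PS=0]
  L1: frame=0x34 idx=19 entry=0x37087 [P=1 RW=1 US=1 PS=1]
  ⇒ phys 0x37581 (huge @L1)  [2 reads]
#5 VA=0x38004E5 (r,kernel):
  L0: frame=0x22 idx=0 entry=0x3B007 [P=1 RW=1 US=1 PS=0]
  L1: frame=0x3B idx=28 entry=0x3D087 [P=1 RW=1 US=1 PS=1]
  ⇒ phys 0x3D4E5 (huge @L1)  [2 reads]
#6 VA=0x5C3A18213 (r,kernel):
  L0: frame=0x22 idx=23 entry=0x41007 [P=1 RW=1 US=1 PS=0]
  L1: frame=0x41 idx=29 entry=0x42007 [P=1 RW=1 US=1 PS=0]
  L2: frame=0x42 idx=24 entry=0x43007 [P=1 RW=1 US=1 PS=0]
  ⇒ phys 0x43213  [3 reads]

Access #6 PA: 0x43213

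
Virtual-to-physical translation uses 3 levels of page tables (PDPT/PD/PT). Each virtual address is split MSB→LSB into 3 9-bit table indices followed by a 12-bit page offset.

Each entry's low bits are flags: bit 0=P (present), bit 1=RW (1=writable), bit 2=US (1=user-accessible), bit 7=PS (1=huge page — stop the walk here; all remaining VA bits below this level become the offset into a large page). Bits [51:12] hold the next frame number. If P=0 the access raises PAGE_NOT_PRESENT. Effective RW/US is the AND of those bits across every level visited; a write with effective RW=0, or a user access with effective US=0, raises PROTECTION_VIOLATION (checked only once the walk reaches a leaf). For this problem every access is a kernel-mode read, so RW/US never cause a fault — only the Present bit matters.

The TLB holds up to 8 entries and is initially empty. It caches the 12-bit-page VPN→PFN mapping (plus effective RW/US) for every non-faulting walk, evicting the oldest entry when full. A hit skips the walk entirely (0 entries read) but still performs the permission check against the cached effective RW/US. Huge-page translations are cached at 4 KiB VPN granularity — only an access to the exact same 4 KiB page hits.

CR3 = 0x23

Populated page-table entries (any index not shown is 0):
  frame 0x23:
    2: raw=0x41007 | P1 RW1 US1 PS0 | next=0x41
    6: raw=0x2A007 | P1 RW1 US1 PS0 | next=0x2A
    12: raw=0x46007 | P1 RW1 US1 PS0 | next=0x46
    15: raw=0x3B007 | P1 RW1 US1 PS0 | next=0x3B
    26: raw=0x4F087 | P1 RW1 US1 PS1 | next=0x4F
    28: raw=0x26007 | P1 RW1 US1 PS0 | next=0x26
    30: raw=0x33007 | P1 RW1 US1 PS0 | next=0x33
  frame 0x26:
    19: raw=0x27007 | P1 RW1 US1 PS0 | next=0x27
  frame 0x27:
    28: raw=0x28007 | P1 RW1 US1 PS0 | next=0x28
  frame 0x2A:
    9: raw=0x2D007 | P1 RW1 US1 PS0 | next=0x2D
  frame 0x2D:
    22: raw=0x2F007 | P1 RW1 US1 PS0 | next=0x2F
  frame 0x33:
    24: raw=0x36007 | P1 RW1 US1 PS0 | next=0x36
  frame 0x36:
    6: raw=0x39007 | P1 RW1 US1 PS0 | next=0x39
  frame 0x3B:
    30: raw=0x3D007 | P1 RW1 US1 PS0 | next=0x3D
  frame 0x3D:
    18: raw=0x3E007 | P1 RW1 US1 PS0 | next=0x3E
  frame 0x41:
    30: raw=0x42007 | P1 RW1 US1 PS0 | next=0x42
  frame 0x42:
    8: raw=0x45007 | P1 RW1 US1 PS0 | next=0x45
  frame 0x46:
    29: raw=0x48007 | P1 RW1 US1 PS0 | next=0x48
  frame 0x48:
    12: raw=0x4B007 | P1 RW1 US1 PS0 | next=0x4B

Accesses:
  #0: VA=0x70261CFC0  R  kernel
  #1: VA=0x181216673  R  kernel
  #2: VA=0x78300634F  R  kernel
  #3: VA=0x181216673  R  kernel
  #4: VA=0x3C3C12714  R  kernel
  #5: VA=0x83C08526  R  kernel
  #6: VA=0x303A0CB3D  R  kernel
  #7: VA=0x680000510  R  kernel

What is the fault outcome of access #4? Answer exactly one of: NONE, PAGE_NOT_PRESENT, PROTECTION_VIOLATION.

Walk each access:
#0 VA=0x70261CFC0 (r,kernel):
  L0: frame=0x23 idx=28 entry=0x26007 [P=1 RW=1 US=1 PS=0]
  L1: frame=0x26 idx=19 entry=0x27007 [P=1 RW=1 US=1 PS=0]
  L2: frame=0x27 idx=28 entry=0x28007 [P=1 RW=1 US=1 PS=0]
  → PA=0x28FC0  (3 entries read)
#1 VA=0x181216673 (r,kernel):
  L0: frame=0x23 idx=6 entry=0x2A007 [P=1 RW=1 US=1 PS=0]
  L1: frame=0x2A idx=9 entry=0x2D007 [P=1 RW=1 US=1 PS=0]
  L2: frame=0x2D idx=22 entry=0x2F007 [P=1 RW=1 US=1 PS=0]
  → PA=0x2F673  (3 entries read)
#2 VA=0x78300634F (r,kernel):
  L0: frame=0x23 idx=30 entry=0x33007 [P=1 RW=1 US=1 PS=0]
  L1: frame=0x33 idx=24 entry=0x36007 [P=1 RW=1 US=1 PS=0]
  L2: frame=0x36 idx=6 entry=0x39007 [P=1 RW=1 US=1 PS=0]
  → PA=0x3934F  (3 entries read)
#3 VA=0x181216673 (r,kernel):
  TLB hit vpn=0x181216 → PA=0x2F673
#4 VA=0x3C3C12714 (r,kernel):
  L0: frame=0x23 idx=15 entry=0x3B007 [P=1 RW=1 US=1 PS=0]
  L1: frame=0x3B idx=30 entry=0x3D007 [P=1 RW=1 US=1 PS=0]
  L2: frame=0x3D idx=18 entry=0x3E007 [P=1 RW=1 US=1 PS=0]
  → PA=0x3E714  (3 entries read)
#5 VA=0x83C08526 (r,kernel):
  L0: frame=0x23 idx=2 entry=0x41007 [P=1 RW=1 US=1 PS=0]
  L1: frame=0x41 idx=30 entry=0x42007 [P=1 RW=1 US=1 PS=0]
  L2: frame=0x42 idx=8 entry=0x45007 [P=1 RW=1 US=1 PS=0]
  → PA=0x45526  (3 entries read)
#6 VA=0x303A0CB3D (r,kernel):
  L0: frame=0x23 idx=12 entry=0x46007 [P=1 RW=1 US=1 PS=0]
  L1: frame=0x46 idx=29 entry=0x48007 [P=1 RW=1 US=1 PS=0]
  L2: frame=0x48 idx=12 entry=0x4B007 [P=1 RW=1 US=1 PS=0]
  → PA=0x4BB3D  (3 entries read)
#7 VA=0x680000510 (r,kernel):
  L0: frame=0x23 idx=26 entry=0x4F087 [P=1 RW=1 US=1 PS=1]
  → PA=0x4F510 (huge @L0)  (1 entries read)

Access #4 fault: NONE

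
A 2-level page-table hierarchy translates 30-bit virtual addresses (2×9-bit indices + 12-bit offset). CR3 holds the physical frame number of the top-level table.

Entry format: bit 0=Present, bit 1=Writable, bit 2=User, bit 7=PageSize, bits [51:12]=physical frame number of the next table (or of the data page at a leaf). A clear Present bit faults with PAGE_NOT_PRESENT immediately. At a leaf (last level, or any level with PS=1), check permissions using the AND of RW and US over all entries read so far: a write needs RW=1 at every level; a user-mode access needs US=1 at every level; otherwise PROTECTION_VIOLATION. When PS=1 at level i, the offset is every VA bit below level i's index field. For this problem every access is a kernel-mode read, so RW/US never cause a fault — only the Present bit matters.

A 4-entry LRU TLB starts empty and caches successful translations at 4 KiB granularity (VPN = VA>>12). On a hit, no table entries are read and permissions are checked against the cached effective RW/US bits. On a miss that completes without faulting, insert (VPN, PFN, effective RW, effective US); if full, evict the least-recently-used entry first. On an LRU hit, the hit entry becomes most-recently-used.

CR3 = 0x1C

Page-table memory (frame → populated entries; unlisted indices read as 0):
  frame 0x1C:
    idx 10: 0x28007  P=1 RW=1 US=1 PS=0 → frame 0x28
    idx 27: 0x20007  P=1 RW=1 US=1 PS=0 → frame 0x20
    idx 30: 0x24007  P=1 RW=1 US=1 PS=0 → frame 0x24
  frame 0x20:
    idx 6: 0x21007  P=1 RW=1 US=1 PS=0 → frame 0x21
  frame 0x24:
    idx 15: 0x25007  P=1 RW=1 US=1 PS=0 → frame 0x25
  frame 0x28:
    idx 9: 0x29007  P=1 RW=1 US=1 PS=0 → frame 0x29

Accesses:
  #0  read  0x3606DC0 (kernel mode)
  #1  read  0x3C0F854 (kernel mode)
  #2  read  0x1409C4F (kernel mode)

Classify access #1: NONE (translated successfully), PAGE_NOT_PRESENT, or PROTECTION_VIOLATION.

Trace:
#0 VA=0x3606DC0 (r,kernel):
  L0: frame=0x1C idx=27 entry=0x20007 [P=1 RW=1 US=1 PS=0]
  L1: frame=0x20 idx=6 entry=0x21007 [P=1 RW=1 US=1 PS=0]
  ✓ 0x21DC0  — 2 lookups
#1 VA=0x3C0F854 (r,kernel):
  L0: frame=0x1C idx=30 entry=0x24007 [P=1 RW=1 US=1 PS=0]
  L1: frame=0x24 idx=15 entry=0x25007 [P=1 RW=1 US=1 PS=0]
  ✓ 0x25854  — 2 lookups
#2 VA=0x1409C4F (r,kernel):
  L0: frame=0x1C idx=10 entry=0x28007 [P=1 RW=1 US=1 PS=0]
  L1: frame=0x28 idx=9 entry=0x29007 [P=1 RW=1 US=1 PS=0]
  ✓ 0x29C4F  — 2 lookups

Access #1 fault: NONE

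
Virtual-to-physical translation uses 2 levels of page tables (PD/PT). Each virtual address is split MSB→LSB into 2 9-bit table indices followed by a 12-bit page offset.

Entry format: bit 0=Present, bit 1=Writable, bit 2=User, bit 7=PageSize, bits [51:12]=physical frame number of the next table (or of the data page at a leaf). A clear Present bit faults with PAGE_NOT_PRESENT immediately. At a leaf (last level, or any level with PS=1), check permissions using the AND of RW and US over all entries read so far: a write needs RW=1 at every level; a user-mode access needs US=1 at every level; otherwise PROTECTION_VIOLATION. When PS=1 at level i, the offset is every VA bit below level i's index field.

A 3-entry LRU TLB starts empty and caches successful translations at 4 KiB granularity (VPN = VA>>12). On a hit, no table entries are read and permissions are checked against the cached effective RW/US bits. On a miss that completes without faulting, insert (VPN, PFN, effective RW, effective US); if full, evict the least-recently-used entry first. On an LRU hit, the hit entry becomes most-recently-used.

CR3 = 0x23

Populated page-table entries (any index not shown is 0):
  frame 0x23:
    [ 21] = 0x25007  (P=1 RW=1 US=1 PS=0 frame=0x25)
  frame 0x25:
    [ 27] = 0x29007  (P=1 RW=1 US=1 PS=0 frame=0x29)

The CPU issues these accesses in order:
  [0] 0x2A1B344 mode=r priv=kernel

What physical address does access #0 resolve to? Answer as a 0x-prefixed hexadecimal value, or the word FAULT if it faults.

Walk each access:
#0 VA=0x2A1B344 (r,kernel):
  lvl0: tbl 0x23, slot 21 ⇒ 0x25007 (P1/RW1/US1/PS0)
  lvl1: tbl 0x25, slot 27 ⇒ 0x29007 (P1/RW1/US1/PS0)
  ✓ 0x29344  — 2 lookups

Access #0 PA: 0x29344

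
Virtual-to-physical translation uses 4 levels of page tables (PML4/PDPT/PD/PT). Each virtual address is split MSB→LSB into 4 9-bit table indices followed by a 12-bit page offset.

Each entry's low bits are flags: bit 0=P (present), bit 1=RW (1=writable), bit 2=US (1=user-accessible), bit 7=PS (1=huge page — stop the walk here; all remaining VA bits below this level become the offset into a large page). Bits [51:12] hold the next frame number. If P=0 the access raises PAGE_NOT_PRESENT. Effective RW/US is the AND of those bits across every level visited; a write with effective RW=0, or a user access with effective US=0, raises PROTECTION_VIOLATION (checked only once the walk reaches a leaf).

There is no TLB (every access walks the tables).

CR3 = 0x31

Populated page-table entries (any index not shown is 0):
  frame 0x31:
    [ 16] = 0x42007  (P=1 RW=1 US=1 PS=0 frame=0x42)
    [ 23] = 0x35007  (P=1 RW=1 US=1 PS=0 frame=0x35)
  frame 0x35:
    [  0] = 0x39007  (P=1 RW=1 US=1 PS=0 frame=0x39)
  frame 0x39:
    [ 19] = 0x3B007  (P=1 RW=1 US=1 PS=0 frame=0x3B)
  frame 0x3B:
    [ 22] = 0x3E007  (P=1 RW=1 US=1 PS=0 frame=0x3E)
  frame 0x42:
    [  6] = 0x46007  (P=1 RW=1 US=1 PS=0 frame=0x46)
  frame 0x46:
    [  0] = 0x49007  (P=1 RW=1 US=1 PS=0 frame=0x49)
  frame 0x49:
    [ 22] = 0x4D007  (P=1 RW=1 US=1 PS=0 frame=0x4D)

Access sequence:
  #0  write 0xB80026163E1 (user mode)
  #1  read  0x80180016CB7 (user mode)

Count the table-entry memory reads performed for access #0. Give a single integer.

Walk each access:
#0 VA=0xB80026163E1 (w,user):
  [0] read 0x31 idx=23: raw=0x35007 flags P=1 W=1 U=1 S=0
  [1] read 0x35 idx=0: raw=0x39007 flags P=1 W=1 U=1 S=0
  [2] read 0x39 idx=19: raw=0x3B007 flags P=1 W=1 U=1 S=0
  [3] read 0x3B idx=22: raw=0x3E007 flags P=1 W=1 U=1 S=0
  → PA=0x3E3E1  (4 entries read)
#1 VA=0x80180016CB7 (r,user):
  [0] read 0x31 idx=16: raw=0x42007 flags P=1 W=1 U=1 S=0
  [1] read 0x42 idx=6: raw=0x46007 flags P=1 W=1 U=1 S=0
  [2] read 0x46 idx=0: raw=0x49007 flags P=1 W=1 U=1 S=0
  [3] read 0x49 idx=22: raw=0x4D007 flags P=1 W=1 U=1 S=0
  → PA=0x4DCB7  (4 entries read)

Entries read for #0: 4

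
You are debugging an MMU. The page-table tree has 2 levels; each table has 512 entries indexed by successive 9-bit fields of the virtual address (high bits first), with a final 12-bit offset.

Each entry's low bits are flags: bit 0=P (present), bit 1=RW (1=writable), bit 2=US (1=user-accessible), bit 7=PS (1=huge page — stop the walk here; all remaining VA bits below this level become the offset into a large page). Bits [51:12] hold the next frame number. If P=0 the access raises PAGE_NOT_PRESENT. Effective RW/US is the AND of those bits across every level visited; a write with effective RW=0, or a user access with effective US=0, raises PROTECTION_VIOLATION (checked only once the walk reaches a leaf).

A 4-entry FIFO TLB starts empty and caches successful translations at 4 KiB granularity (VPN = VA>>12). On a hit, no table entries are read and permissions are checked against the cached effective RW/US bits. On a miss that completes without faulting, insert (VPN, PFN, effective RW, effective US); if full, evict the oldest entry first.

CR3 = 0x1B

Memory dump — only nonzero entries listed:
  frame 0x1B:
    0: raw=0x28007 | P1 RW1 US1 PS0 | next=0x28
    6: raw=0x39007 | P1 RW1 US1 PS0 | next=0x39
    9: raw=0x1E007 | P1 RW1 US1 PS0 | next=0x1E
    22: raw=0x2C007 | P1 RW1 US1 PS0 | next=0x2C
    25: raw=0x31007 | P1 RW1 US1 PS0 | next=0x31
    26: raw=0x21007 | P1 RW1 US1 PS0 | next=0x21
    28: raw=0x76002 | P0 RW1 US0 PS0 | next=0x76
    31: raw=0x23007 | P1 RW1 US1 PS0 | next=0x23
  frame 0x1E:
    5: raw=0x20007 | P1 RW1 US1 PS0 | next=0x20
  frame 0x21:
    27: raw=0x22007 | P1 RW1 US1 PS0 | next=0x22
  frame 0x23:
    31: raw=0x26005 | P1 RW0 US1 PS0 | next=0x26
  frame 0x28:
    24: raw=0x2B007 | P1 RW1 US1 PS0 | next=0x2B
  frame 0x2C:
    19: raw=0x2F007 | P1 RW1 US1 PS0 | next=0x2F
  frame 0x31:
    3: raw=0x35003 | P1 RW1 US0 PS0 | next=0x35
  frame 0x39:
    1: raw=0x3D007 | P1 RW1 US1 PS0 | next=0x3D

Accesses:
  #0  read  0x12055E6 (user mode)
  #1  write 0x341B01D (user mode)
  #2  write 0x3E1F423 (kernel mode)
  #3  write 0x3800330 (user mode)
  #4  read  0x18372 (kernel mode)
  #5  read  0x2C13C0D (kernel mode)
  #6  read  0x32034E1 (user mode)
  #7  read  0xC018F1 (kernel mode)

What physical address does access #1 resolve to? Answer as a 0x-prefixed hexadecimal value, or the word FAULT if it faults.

Trace:
#0 VA=0x12055E6 (r,user):
  [0] read 0x1B idx=9: raw=0x1E007 flags P=1 W=1 U=1 S=0
  [1] read 0x1E idx=5: raw=0x20007 flags P=1 W=1 U=1 S=0
  → PA=0x205E6  (2 entries read)
#1 VA=0x341B01D (w,user):
  [0] read 0x1B idx=26: raw=0x21007 flags P=1 W=1 U=1 S=0
  [1] read 0x21 idx=27: raw=0x22007 flags P=1 W=1 U=1 S=0
  → PA=0x2201D  (2 entries read)
#2 VA=0x3E1F423 (w,kernel):
  [0] read 0x1B idx=31: raw=0x23007 flags P=1 W=1 U=1 S=0
  [1] read 0x23 idx=31: raw=0x26005 flags P=1 W=0 U=1 S=0
  ⇒ fault: PROTECTION_VIOLATION  — 2 lookups
#3 VA=0x3800330 (w,user):
  [0] read 0x1B idx=28: raw=0x76002 flags P=0 W=1 U=0 S=0
  ⇒ fault: PAGE_NOT_PRESENT  — 1 lookups
#4 VA=0x18372 (r,kernel):
  [0] read 0x1B idx=0: raw=0x28007 flags P=1 W=1 U=1 S=0
  [1] read 0x28 idx=24: raw=0x2B007 flags P=1 W=1 U=1 S=0
  → PA=0x2B372  (2 entries read)
#5 VA=0x2C13C0D (r,kernel):
  [0] read 0x1B idx=22: raw=0x2C007 flags P=1 W=1 U=1 S=0
  [1] read 0x2C idx=19: raw=0x2F007 flags P=1 W=1 U=1 S=0
  → PA=0x2FC0D  (2 entries read)
#6 VA=0x32034E1 (r,user):
  [0] read 0x1B idx=25: raw=0x31007 flags P=1 W=1 U=1 S=0
  [1] read 0x31 idx=3: raw=0x35003 flags P=1 W=1 U=0 S=0
  ⇒ fault: PROTECTION_VIOLATION  — 2 lookups
#7 VA=0xC018F1 (r,kernel):
  [0] read 0x1B idx=6: raw=0x39007 flags P=1 W=1 U=1 S=0
  [1] read 0x39 idx=1: raw=0x3D007 flags P=1 W=1 U=1 S=0
  → PA=0x3D8F1  (2 entries read)

Access #1 PA: 0x2201D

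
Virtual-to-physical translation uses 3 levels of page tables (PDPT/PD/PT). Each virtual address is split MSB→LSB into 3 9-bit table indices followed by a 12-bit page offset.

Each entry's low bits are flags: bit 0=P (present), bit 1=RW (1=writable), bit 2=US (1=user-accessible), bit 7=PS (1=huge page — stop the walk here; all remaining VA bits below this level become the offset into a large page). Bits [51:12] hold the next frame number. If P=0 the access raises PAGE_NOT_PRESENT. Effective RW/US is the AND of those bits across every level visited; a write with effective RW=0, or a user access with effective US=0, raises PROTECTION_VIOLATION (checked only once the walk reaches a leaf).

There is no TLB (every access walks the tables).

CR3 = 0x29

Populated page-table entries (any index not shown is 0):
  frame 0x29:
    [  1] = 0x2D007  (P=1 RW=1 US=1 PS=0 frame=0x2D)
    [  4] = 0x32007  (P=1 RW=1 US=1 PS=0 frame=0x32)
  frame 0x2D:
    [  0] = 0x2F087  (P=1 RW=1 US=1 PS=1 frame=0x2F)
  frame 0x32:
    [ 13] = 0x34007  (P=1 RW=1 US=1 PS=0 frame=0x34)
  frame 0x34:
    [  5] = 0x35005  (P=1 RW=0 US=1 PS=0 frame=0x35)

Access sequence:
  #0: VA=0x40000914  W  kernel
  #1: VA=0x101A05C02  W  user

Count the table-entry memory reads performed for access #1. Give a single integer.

Trace:
#0 VA=0x40000914 (w,kernel):
  L0 @0x29[1] → 0x2D007  P=1,RW=1,US=1,PS=0
  L1 @0x2D[0] → 0x2F087  P=1,RW=1,US=1,PS=1
  ✓ 0x2F914 (huge @L1)  — 2 lookups
#1 VA=0x101A05C02 (w,user):
  L0 @0x29[4] → 0x32007  P=1,RW=1,US=1,PS=0
  L1 @0x32[13] → 0x34007  P=1,RW=1,US=1,PS=0
  L2 @0x34[5] → 0x35005  P=1,RW=0,US=1,PS=0
  ✗ PROTECTION_VIOLATION  [3 reads]

Entries read for #1: 3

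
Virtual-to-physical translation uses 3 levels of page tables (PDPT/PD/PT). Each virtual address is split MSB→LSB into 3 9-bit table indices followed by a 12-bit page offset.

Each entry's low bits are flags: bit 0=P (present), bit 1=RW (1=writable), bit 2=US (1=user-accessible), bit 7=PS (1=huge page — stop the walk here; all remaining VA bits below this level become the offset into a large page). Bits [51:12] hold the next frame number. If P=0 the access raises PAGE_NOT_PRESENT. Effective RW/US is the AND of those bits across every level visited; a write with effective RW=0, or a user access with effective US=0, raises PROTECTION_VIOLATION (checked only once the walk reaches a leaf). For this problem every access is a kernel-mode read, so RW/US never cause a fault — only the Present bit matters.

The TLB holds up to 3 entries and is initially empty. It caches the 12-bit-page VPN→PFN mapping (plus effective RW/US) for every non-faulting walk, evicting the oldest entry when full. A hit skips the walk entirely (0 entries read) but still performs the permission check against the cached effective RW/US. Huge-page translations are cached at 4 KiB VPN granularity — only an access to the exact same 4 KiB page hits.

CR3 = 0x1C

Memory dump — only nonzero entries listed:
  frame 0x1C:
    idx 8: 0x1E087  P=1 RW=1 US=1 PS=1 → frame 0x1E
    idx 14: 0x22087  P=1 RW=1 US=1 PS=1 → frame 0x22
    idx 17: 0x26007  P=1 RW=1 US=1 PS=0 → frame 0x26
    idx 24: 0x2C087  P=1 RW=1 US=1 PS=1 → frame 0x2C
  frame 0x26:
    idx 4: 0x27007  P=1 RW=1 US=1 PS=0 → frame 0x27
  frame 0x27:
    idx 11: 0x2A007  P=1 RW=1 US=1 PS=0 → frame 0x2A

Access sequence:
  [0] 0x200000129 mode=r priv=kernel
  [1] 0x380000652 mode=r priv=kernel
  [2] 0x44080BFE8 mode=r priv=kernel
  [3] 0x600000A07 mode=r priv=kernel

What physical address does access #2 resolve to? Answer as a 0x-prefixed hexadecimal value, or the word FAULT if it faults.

Per-access translation:
#0 VA=0x200000129 (r,kernel):
  lvl0: tbl 0x1C, slot 8 ⇒ 0x1E087 (P1/RW1/US1/PS1)
  → PA=0x1E129 (huge @L0)  (1 entries read)
#1 VA=0x380000652 (r,kernel):
  lvl0: tbl 0x1C, slot 14 ⇒ 0x22087 (P1/RW1/US1/PS1)
  → PA=0x22652 (huge @L0)  (1 entries read)
#2 VA=0x44080BFE8 (r,kernel):
  lvl0: tbl 0x1C, slot 17 ⇒ 0x26007 (P1/RW1/US1/PS0)
  lvl1: tbl 0x26, slot 4 ⇒ 0x27007 (P1/RW1/US1/PS0)
  lvl2: tbl 0x27, slot 11 ⇒ 0x2A007 (P1/RW1/US1/PS0)
  → PA=0x2AFE8  (3 entries read)
#3 VA=0x600000A07 (r,kernel):
  lvl0: tbl 0x1C, slot 24 ⇒ 0x2C087 (P1/RW1/US1/PS1)
  → PA=0x2CA07 (huge @L0)  (1 entries read)

Access #2 PA: 0x2AFE8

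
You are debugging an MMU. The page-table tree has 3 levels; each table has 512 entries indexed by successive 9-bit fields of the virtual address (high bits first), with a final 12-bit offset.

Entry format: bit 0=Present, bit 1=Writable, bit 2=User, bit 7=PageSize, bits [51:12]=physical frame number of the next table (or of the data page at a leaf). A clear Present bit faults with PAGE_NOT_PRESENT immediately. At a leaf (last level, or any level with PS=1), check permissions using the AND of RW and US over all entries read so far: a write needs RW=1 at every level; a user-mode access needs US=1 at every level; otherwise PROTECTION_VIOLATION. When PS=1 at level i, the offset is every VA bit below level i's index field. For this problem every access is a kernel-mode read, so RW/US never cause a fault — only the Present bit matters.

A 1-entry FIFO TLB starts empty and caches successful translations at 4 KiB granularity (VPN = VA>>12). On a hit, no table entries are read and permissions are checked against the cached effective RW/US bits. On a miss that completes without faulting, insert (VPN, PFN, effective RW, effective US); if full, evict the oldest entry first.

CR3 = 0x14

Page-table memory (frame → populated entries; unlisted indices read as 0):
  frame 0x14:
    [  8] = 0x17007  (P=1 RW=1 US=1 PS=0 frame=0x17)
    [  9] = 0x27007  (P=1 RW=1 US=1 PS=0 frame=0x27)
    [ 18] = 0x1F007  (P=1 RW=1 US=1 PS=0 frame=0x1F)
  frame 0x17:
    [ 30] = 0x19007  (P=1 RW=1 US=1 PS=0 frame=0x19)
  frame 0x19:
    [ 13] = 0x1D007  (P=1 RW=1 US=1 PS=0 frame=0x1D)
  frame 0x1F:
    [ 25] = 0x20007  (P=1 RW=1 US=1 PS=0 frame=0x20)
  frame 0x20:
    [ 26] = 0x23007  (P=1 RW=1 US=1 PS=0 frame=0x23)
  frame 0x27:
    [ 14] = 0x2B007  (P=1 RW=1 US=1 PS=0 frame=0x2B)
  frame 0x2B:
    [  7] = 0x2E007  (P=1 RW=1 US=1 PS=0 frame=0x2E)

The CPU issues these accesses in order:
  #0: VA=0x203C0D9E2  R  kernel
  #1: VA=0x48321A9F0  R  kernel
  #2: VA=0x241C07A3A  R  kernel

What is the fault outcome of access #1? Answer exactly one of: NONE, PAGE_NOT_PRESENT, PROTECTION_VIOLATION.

Trace:
#0 VA=0x203C0D9E2 (r,kernel):
  [0] read 0x14 idx=8: raw=0x17007 flags P=1 W=1 U=1 S=0
  [1] read 0x17 idx=30: raw=0x19007 flags P=1 W=1 U=1 S=0
  [2] read 0x19 idx=13: raw=0x1D007 flags P=1 W=1 U=1 S=0
  ✓ 0x1D9E2  — 3 lookups
#1 VA=0x48321A9F0 (r,kernel):
  [0] read 0x14 idx=18: raw=0x1F007 flags P=1 W=1 U=1 S=0
  [1] read 0x1F idx=25: raw=0x20007 flags P=1 W=1 U=1 S=0
  [2] read 0x20 idx=26: raw=0x23007 flags P=1 W=1 U=1 S=0
  ✓ 0x239F0  — 3 lookups
#2 VA=0x241C07A3A (r,kernel):
  [0] read 0x14 idx=9: raw=0x27007 flags P=1 W=1 U=1 S=0
  [1] read 0x27 idx=14: raw=0x2B007 flags P=1 W=1 U=1 S=0
  [2] read 0x2B idx=7: raw=0x2E007 flags P=1 W=1 U=1 S=0
  ✓ 0x2EA3A  — 3 lookups

Access #1 fault: NONE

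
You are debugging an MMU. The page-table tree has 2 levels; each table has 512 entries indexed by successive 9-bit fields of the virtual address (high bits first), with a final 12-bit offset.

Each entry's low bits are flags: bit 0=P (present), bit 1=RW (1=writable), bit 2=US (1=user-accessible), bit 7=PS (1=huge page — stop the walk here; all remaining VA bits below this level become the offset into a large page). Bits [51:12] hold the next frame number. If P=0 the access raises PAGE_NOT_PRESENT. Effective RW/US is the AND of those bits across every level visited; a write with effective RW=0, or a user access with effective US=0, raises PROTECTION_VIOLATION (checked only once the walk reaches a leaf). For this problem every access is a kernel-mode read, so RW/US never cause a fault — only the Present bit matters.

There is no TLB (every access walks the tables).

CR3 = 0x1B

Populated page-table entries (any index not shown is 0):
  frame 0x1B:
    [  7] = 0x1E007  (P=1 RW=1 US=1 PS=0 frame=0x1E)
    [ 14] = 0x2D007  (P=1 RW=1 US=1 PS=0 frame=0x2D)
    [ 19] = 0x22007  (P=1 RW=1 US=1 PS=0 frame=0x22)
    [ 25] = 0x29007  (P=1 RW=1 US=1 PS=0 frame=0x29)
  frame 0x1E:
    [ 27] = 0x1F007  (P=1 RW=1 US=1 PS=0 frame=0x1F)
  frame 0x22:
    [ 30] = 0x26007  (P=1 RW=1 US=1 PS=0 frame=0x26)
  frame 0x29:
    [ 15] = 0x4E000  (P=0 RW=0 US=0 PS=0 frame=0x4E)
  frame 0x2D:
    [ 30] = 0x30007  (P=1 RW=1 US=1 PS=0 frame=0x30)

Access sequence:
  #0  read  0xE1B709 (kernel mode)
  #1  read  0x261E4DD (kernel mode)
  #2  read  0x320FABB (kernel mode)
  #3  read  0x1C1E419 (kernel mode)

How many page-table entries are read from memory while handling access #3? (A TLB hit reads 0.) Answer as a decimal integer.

Per-access translation:
#0 VA=0xE1B709 (r,kernel):
  [0] read 0x1B idx=7: raw=0x1E007 flags P=1 W=1 U=1 S=0
  [1] read 0x1E idx=27: raw=0x1F007 flags P=1 W=1 U=1 S=0
  ⇒ phys 0x1F709  [2 reads]
#1 VA=0x261E4DD (r,kernel):
  [0] read 0x1B idx=19: raw=0x22007 flags P=1 W=1 U=1 S=0
  [1] read 0x22 idx=30: raw=0x26007 flags P=1 W=1 U=1 S=0
  ⇒ phys 0x264DD  [2 reads]
#2 VA=0x320FABB (r,kernel):
  [0] read 0x1B idx=25: raw=0x29007 flags P=1 W=1 U=1 S=0
  [1] read 0x29 idx=15: raw=0x4E000 flags P=0 W=0 U=0 S=0
  ✗ PAGE_NOT_PRESENT  [2 reads]
#3 VA=0x1C1E419 (r,kernel):
  [0] read 0x1B idx=14: raw=0x2D007 flags P=1 W=1 U=1 S=0
  [1] read 0x2D idx=30: raw=0x30007 flags P=1 W=1 U=1 S=0
  ⇒ phys 0x30419  [2 reads]

Entries read for #3: 2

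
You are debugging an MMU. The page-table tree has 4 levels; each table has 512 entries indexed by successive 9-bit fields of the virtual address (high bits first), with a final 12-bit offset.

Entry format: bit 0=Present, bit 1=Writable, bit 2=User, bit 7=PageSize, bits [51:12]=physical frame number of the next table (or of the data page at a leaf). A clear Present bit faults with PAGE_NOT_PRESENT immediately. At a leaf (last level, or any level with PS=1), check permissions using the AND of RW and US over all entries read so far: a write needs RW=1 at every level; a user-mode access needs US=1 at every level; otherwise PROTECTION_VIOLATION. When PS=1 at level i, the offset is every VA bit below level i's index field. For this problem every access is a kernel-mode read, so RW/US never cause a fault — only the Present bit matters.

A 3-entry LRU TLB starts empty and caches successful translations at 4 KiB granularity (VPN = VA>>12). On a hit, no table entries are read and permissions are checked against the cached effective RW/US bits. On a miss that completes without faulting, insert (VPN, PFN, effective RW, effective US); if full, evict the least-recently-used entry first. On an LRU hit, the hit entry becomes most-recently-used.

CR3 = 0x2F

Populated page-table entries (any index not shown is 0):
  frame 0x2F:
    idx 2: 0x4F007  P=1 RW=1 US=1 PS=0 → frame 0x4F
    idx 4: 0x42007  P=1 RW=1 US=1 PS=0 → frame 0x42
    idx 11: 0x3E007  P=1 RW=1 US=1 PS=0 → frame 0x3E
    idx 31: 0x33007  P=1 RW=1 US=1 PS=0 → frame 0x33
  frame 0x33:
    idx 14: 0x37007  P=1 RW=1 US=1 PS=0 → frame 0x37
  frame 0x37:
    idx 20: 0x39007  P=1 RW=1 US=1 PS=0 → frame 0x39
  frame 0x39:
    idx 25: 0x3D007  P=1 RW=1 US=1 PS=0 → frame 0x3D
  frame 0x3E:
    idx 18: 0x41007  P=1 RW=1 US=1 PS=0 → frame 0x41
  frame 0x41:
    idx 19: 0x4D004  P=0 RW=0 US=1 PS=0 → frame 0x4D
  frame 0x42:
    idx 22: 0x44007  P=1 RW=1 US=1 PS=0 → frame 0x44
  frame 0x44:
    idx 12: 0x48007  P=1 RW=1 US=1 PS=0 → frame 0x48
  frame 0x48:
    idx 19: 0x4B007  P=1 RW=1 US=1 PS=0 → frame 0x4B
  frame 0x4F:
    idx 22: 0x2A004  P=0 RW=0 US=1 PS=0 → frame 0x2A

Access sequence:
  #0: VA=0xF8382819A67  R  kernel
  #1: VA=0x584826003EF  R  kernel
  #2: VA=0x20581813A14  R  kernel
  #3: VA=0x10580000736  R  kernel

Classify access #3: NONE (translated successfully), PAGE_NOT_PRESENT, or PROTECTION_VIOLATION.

Trace:
#0 VA=0xF8382819A67 (r,kernel):
  lvl0: tbl 0x2F, slot 31 ⇒ 0x33007 (P1/RW1/US1/PS0)
  lvl1: tbl 0x33, slot 14 ⇒ 0x37007 (P1/RW1/US1/PS0)
  lvl2: tbl 0x37, slot 20 ⇒ 0x39007 (P1/RW1/US1/PS0)
  lvl3: tbl 0x39, slot 25 ⇒ 0x3D007 (P1/RW1/US1/PS0)
  ⇒ phys 0x3DA67  [4 reads]
#1 VA=0x584826003EF (r,kernel):
  lvl0: tbl 0x2F, slot 11 ⇒ 0x3E007 (P1/RW1/US1/PS0)
  lvl1: tbl 0x3E, slot 18 ⇒ 0x41007 (P1/RW1/US1/PS0)
  lvl2: tbl 0x41, slot 19 ⇒ 0x4D004 (P0/RW0/US1/PS0)
  ⇒ fault: PAGE_NOT_PRESENT  — 3 lookups
#2 VA=0x20581813A14 (r,kernel):
  lvl0: tbl 0x2F, slot 4 ⇒ 0x42007 (P1/RW1/US1/PS0)
  lvl1: tbl 0x42, slot 22 ⇒ 0x44007 (P1/RW1/US1/PS0)
  lvl2: tbl 0x44, slot 12 ⇒ 0x48007 (P1/RW1/US1/PS0)
  lvl3: tbl 0x48, slot 19 ⇒ 0x4B007 (P1/RW1/US1/PS0)
  ⇒ phys 0x4BA14  [4 reads]
#3 VA=0x10580000736 (r,kernel):
  lvl0: tbl 0x2F, slot 2 ⇒ 0x4F007 (P1/RW1/US1/PS0)
  lvl1: tbl 0x4F, slot 22 ⇒ 0x2A004 (P0/RW0/US1/PS0)
  ⇒ fault: PAGE_NOT_PRESENT  — 2 lookups

Access #3 fault: PAGE_NOT_PRESENT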